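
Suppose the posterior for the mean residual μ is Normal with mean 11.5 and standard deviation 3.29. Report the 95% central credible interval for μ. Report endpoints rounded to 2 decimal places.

[5.05, 17.95]

The posterior is symmetric, so the 95% equal-tailed interval is μ = 11.5 ± z·3.29 with z = 1.960.
Half-width: 1.960 × 3.29 = 6.45.
11.5 − 6.45 = 5.05; 11.5 + 6.45 = 17.95.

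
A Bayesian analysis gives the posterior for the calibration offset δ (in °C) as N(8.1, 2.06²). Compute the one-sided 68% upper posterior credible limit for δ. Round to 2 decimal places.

9.06

Need U with P(δ ≤ U) = 0.68: U = 8.1 + z_{0.32}·2.06.
z = 0.468; U = 8.1 + 0.468 × 2.06 = 9.06.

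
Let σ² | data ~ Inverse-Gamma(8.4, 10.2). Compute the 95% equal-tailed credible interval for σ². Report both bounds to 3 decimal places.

[0.682, 2.745]

Inverse-Gamma(8.4, 10.2) quantiles: F⁻¹(0.025) and F⁻¹(0.975).
Equivalently, 1/σ² ~ Gamma(8.4, rate = 10.2); invert its 0.975 and 0.025 quantiles.
Posterior mean ≈ 1.378, SD ≈ 0.545; a Normal approximation gives roughly [0.310, 2.446].
Exact: lower = 0.682; upper = 2.745.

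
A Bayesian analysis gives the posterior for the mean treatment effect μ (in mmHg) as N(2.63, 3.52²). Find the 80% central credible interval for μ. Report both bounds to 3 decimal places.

The posterior is symmetric, so the 80% equal-tailed interval is μ = 2.63 ± z·3.52 with z = 1.282.
Half-width: 1.282 × 3.52 = 4.511.
2.63 − 4.511 = -1.881; 2.63 + 4.511 = 7.141.

[-1.881, 7.141]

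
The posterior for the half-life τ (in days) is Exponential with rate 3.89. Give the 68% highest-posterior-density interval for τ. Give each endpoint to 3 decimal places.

[0.000, 0.293]

The exponential density is strictly decreasing on [0, ∞), so the HPD interval is anchored at 0: [0, q] with P(τ ≤ q) = 0.68.
q = −ln(1 − 0.68) / 3.89 = 1.1394 / 3.89 = 0.293.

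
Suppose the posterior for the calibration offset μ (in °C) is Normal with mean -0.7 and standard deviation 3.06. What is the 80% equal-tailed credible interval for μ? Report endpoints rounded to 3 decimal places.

The posterior is symmetric, so the 80% equal-tailed interval is μ = -0.7 ± z·3.06 with z = 1.282.
Half-width: 1.282 × 3.06 = 3.922.
-0.7 − 3.922 = -4.622; -0.7 + 3.922 = 3.222.

[-4.622, 3.222]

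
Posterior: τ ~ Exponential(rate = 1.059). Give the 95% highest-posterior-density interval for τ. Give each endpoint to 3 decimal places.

The exponential density is strictly decreasing on [0, ∞), so the HPD interval is anchored at 0: [0, q] with P(τ ≤ q) = 0.95.
q = −ln(1 − 0.95) / 1.059 = 2.9957 / 1.059 = 2.829.

[0.000, 2.829]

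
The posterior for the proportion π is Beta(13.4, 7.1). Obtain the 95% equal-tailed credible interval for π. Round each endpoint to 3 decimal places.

[0.441, 0.838]

Posterior: Beta(13.4, 7.1).
Equal-tailed 95% interval: the 0.025 and 0.975 quantiles of Beta(13.4, 7.1).
Posterior mean ≈ 0.654, SD ≈ 0.103; a Normal approximation gives roughly [0.453, 0.855].
Exact: F⁻¹(0.025) = 0.441; F⁻¹(0.975) = 0.838.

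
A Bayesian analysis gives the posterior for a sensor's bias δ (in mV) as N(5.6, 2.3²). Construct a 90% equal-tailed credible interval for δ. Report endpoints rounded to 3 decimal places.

The posterior is symmetric, so the 90% equal-tailed interval is δ = 5.6 ± z·2.3 with z = 1.645.
Half-width: 1.645 × 2.3 = 3.783.
5.6 − 3.783 = 1.817; 5.6 + 3.783 = 9.383.

[1.817, 9.383]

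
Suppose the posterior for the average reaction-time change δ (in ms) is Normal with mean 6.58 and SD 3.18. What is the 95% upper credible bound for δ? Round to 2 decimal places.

11.81

Need U with P(δ ≤ U) = 0.95: U = 6.58 + z_{0.05}·3.18.
z = 1.645; U = 6.58 + 1.645 × 3.18 = 11.81.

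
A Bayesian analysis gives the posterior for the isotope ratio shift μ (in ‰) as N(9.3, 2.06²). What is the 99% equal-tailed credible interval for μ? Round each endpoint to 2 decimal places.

The posterior is symmetric, so the 99% equal-tailed interval is μ = 9.3 ± z·2.06 with z = 2.576.
Half-width: 2.576 × 2.06 = 5.31.
9.3 − 5.31 = 3.99; 9.3 + 5.31 = 14.61.

[3.99, 14.61]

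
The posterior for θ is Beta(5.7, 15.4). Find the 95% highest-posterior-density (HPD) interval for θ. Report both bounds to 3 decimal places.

The posterior is unimodal and skewed, so the HPD interval has equal density at both endpoints and is the shortest 95% interval.
Solving f(0.096) = f(0.456) with F(0.456) − F(0.096) = 0.95 gives [0.096, 0.456].
For comparison, the equal-tailed interval is [0.108, 0.473]; the HPD is narrower and shifted toward the mode.

[0.096, 0.456]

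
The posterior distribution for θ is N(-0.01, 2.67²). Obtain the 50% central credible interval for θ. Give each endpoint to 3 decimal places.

[-1.811, 1.791]

The posterior is symmetric, so the 50% equal-tailed interval is θ = -0.01 ± z·2.67 with z = 0.674.
Half-width: 0.674 × 2.67 = 1.801.
-0.01 − 1.801 = -1.811; -0.01 + 1.801 = 1.791.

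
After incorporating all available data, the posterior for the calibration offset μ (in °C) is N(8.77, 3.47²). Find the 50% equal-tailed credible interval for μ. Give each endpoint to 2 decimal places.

[6.43, 11.11]

The posterior is symmetric, so the 50% equal-tailed interval is μ = 8.77 ± z·3.47 with z = 0.674.
Half-width: 0.674 × 3.47 = 2.34.
8.77 − 2.34 = 6.43; 8.77 + 2.34 = 11.11.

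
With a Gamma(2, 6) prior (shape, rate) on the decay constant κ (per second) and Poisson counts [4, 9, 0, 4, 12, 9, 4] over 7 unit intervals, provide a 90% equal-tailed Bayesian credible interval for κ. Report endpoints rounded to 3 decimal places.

[2.591, 4.265]

Posterior: Gamma(2+42, 6+7) = Gamma(44, 13) (shape, rate).
Equal-tailed 90% interval: Gamma(44, 13) quantiles at 0.05 and 0.95.
Posterior mean ≈ 3.385, SD ≈ 0.510; a Normal approximation gives roughly [2.545, 4.224].
Exact: lower = 2.591; upper = 4.265.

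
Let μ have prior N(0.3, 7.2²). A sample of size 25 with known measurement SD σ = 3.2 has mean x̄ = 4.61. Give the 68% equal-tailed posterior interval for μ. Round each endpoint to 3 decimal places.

Posterior precision = 1/7.2² + 25/3.2² = 0.0193 + 2.4414 = 2.4607, so posterior SD = 0.6375.
Posterior mean = (0.3/7.2² + 25·4.61/3.2²) / 2.4607 = 4.5762.
Interval: 4.5762 ± 0.994 × 0.6375 → [3.942, 5.210].

[3.942, 5.210]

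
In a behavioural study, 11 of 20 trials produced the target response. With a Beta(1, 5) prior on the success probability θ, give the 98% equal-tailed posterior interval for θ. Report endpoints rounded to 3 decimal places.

[0.248, 0.684]

Posterior: Beta(1+11, 5+9) = Beta(12, 14).
Equal-tailed 98% interval: the 0.01 and 0.99 quantiles of Beta(12, 14).
Posterior mean ≈ 0.462, SD ≈ 0.096; a Normal approximation gives roughly [0.238, 0.685].
Exact: F⁻¹(0.01) = 0.248; F⁻¹(0.99) = 0.684.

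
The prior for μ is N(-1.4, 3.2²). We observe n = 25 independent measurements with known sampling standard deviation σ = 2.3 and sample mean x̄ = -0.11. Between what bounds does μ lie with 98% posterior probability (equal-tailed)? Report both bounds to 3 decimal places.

Posterior precision = 1/3.2² + 25/2.3² = 0.0977 + 4.7259 = 4.8236, so posterior SD = 0.4553.
Posterior mean = (-1.4/3.2² + 25·-0.11/2.3²) / 4.8236 = -0.1361.
Interval: -0.1361 ± 2.326 × 0.4553 → [-1.195, 0.923].

[-1.195, 0.923]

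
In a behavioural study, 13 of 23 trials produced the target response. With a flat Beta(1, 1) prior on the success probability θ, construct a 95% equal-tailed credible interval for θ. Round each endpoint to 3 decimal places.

Posterior: Beta(1+13, 1+10) = Beta(14, 11).
Equal-tailed 95% interval: the 0.025 and 0.975 quantiles of Beta(14, 11).
Posterior mean ≈ 0.560, SD ≈ 0.097; a Normal approximation gives roughly [0.369, 0.751].
Exact: F⁻¹(0.025) = 0.366; F⁻¹(0.975) = 0.744.

[0.366, 0.744]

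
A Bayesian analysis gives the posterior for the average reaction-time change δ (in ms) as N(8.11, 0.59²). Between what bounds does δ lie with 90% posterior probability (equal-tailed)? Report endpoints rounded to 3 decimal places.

[7.140, 9.080]

The posterior is symmetric, so the 90% equal-tailed interval is δ = 8.11 ± z·0.59 with z = 1.645.
Half-width: 1.645 × 0.59 = 0.970.
8.11 − 0.970 = 7.140; 8.11 + 0.970 = 9.080.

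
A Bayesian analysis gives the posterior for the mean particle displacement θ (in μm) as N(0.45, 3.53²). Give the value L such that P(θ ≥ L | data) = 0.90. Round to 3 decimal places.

Need L with P(θ ≥ L) = 0.90: L = 0.45 − z_{0.1}·3.53.
z = 1.282; L = 0.45 − 1.282 × 3.53 = -4.074.

-4.074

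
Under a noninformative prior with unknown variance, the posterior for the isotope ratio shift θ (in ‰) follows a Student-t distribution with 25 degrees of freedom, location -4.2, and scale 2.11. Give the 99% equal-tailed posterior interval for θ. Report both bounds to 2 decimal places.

The t_25 distribution is symmetric; the 99% interval is -4.2 ± t·2.11 with t_{0.995,25} = 2.787.
Half-width: 2.787 × 2.11 = 5.88.
-4.2 − 5.88 = -10.08; -4.2 + 5.88 = 1.68.

[-10.08, 1.68]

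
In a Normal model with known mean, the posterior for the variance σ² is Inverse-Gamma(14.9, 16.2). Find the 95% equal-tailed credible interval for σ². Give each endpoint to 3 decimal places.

Inverse-Gamma(14.9, 16.2) quantiles: F⁻¹(0.025) and F⁻¹(0.975).
Equivalently, 1/σ² ~ Gamma(14.9, rate = 16.2); invert its 0.975 and 0.025 quantiles.
Posterior mean ≈ 1.165, SD ≈ 0.324; a Normal approximation gives roughly [0.529, 1.801].
Exact: lower = 0.693; upper = 1.947.

[0.693, 1.947]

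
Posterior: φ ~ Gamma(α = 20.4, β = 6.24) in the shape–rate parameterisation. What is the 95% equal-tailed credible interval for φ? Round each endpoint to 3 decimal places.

Posterior: Gamma(shape 20.4, rate 6.24).
Equal-tailed 95% interval: Gamma(20.4, 6.24) quantiles at 0.025 and 0.975.
Posterior mean ≈ 3.269, SD ≈ 0.724; a Normal approximation gives roughly [1.851, 4.688].
Exact: lower = 2.008; upper = 4.833.

[2.008, 4.833]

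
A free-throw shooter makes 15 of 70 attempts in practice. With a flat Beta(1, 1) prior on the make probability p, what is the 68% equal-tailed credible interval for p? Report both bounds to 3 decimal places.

Posterior: Beta(1+15, 1+55) = Beta(16, 56).
Equal-tailed 68% interval: the 0.16 and 0.84 quantiles of Beta(16, 56).
Posterior mean ≈ 0.222, SD ≈ 0.049; a Normal approximation gives roughly [0.174, 0.271].
Exact: F⁻¹(0.16) = 0.174; F⁻¹(0.84) = 0.271.

[0.174, 0.271]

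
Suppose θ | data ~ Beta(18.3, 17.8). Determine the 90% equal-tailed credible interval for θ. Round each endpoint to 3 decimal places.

Posterior: Beta(18.3, 17.8).
Equal-tailed 90% interval: the 0.05 and 0.95 quantiles of Beta(18.3, 17.8).
Posterior mean ≈ 0.507, SD ≈ 0.082; a Normal approximation gives roughly [0.372, 0.642].
Exact: F⁻¹(0.05) = 0.371; F⁻¹(0.95) = 0.642.

[0.371, 0.642]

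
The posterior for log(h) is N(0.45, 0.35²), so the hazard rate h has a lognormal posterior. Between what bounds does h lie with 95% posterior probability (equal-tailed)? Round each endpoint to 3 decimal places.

On the log scale the 95% interval is 0.45 ± 1.960 × 0.35 = [-0.2360, 1.1360].
Exponentiate: [e^-0.2360, e^1.1360] = [0.790, 3.114].

[0.790, 3.114]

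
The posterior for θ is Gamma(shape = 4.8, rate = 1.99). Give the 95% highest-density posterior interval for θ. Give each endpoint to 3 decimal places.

The posterior is unimodal and skewed, so the HPD interval has equal density at both endpoints and is the shortest 95% interval.
Solving f(0.554) = f(4.592) with F(4.592) − F(0.554) = 0.95 gives [0.554, 4.592].
For comparison, the equal-tailed interval is [0.760, 5.001]; the HPD is narrower and shifted toward the mode.

[0.554, 4.592]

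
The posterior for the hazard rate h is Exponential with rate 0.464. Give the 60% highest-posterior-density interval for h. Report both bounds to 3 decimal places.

[0.000, 1.975]

The exponential density is strictly decreasing on [0, ∞), so the HPD interval is anchored at 0: [0, q] with P(h ≤ q) = 0.60.
q = −ln(1 − 0.60) / 0.464 = 0.9163 / 0.464 = 1.975.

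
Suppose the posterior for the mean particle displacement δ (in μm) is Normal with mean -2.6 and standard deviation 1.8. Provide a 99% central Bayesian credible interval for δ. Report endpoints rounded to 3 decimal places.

[-7.236, 2.036]

The posterior is symmetric, so the 99% equal-tailed interval is δ = -2.6 ± z·1.8 with z = 2.576.
Half-width: 2.576 × 1.8 = 4.636.
-2.6 − 4.636 = -7.236; -2.6 + 4.636 = 2.036.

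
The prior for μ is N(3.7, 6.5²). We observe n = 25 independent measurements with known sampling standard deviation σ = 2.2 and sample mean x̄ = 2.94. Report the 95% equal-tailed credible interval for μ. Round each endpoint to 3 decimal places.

Posterior precision = 1/6.5² + 25/2.2² = 0.0237 + 5.1653 = 5.1890, so posterior SD = 0.4390.
Posterior mean = (3.7/6.5² + 25·2.94/2.2²) / 5.1890 = 2.9435.
Interval: 2.9435 ± 1.960 × 0.4390 → [2.083, 3.804].

[2.083, 3.804]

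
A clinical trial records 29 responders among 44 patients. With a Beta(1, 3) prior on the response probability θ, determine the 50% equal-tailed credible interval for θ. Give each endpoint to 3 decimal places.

Posterior: Beta(1+29, 3+15) = Beta(30, 18).
Equal-tailed 50% interval: the 0.25 and 0.75 quantiles of Beta(30, 18).
Posterior mean ≈ 0.625, SD ≈ 0.069; a Normal approximation gives roughly [0.578, 0.672].
Exact: F⁻¹(0.25) = 0.579; F⁻¹(0.75) = 0.673.

[0.579, 0.673]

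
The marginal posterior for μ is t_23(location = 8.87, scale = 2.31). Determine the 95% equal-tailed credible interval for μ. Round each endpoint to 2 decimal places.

The t_23 distribution is symmetric; the 95% interval is 8.87 ± t·2.31 with t_{0.975,23} = 2.069.
Half-width: 2.069 × 2.31 = 4.78.
8.87 − 4.78 = 4.09; 8.87 + 4.78 = 13.65.

[4.09, 13.65]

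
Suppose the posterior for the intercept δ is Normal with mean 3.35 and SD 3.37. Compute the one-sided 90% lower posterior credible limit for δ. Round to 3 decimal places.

Need L with P(δ ≥ L) = 0.90: L = 3.35 − z_{0.1}·3.37.
z = 1.282; L = 3.35 − 1.282 × 3.37 = -0.969.

-0.969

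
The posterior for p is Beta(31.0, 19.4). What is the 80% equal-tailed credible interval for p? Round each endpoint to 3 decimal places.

Posterior: Beta(31.0, 19.4).
Equal-tailed 80% interval: the 0.1 and 0.9 quantiles of Beta(31.0, 19.4).
Posterior mean ≈ 0.615, SD ≈ 0.068; a Normal approximation gives roughly [0.528, 0.702].
Exact: F⁻¹(0.1) = 0.527; F⁻¹(0.9) = 0.702.

[0.527, 0.702]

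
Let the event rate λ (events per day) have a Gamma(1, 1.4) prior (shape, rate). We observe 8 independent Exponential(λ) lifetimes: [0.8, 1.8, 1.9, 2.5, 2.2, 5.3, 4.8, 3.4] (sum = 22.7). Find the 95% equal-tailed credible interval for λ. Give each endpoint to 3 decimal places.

[0.171, 0.654]

Posterior: Gamma(1+8, 1.4+22.7) = Gamma(9, 24.1) (shape, rate).
Equal-tailed 95% interval: Gamma(9, 24.1) quantiles at 0.025 and 0.975.
Posterior mean ≈ 0.373, SD ≈ 0.124; a Normal approximation gives roughly [0.129, 0.617].
Exact: lower = 0.171; upper = 0.654.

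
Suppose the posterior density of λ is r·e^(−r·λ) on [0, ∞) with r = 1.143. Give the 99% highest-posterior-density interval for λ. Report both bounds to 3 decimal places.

[0.000, 4.029]

The exponential density is strictly decreasing on [0, ∞), so the HPD interval is anchored at 0: [0, q] with P(λ ≤ q) = 0.99.
q = −ln(1 − 0.99) / 1.143 = 4.6052 / 1.143 = 4.029.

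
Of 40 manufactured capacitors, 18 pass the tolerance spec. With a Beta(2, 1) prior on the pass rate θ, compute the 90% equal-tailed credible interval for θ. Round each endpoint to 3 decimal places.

[0.342, 0.590]

Posterior: Beta(2+18, 1+22) = Beta(20, 23).
Equal-tailed 90% interval: the 0.05 and 0.95 quantiles of Beta(20, 23).
Posterior mean ≈ 0.465, SD ≈ 0.075; a Normal approximation gives roughly [0.341, 0.589].
Exact: F⁻¹(0.05) = 0.342; F⁻¹(0.95) = 0.590.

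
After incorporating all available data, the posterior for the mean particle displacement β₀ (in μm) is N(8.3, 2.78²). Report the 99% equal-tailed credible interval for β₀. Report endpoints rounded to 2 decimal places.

The posterior is symmetric, so the 99% equal-tailed interval is β₀ = 8.3 ± z·2.78 with z = 2.576.
Half-width: 2.576 × 2.78 = 7.16.
8.3 − 7.16 = 1.14; 8.3 + 7.16 = 15.46.

[1.14, 15.46]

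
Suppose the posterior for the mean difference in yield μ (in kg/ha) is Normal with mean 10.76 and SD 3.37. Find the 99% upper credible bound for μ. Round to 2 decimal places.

18.60

Need U with P(μ ≤ U) = 0.99: U = 10.76 + z_{0.01}·3.37.
z = 2.326; U = 10.76 + 2.326 × 3.37 = 18.60.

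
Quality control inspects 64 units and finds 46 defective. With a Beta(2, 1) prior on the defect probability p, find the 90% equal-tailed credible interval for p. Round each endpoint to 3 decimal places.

[0.623, 0.803]

Posterior: Beta(2+46, 1+18) = Beta(48, 19).
Equal-tailed 90% interval: the 0.05 and 0.95 quantiles of Beta(48, 19).
Posterior mean ≈ 0.716, SD ≈ 0.055; a Normal approximation gives roughly [0.627, 0.806].
Exact: F⁻¹(0.05) = 0.623; F⁻¹(0.95) = 0.803.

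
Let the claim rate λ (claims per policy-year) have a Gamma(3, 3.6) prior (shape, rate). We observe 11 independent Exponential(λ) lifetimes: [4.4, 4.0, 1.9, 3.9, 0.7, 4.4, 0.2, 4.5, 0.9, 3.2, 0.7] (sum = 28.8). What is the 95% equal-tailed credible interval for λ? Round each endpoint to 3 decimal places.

[0.236, 0.686]

Posterior: Gamma(3+11, 3.6+28.8) = Gamma(14, 32.4) (shape, rate).
Equal-tailed 95% interval: Gamma(14, 32.4) quantiles at 0.025 and 0.975.
Posterior mean ≈ 0.432, SD ≈ 0.115; a Normal approximation gives roughly [0.206, 0.658].
Exact: lower = 0.236; upper = 0.686.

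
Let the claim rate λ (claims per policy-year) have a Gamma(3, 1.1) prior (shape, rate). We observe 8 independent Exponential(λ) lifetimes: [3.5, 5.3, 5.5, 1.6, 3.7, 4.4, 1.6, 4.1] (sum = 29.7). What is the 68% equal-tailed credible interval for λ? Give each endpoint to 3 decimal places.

[0.252, 0.463]

Posterior: Gamma(3+8, 1.1+29.7) = Gamma(11, 30.8) (shape, rate).
Equal-tailed 68% interval: Gamma(11, 30.8) quantiles at 0.16 and 0.84.
Posterior mean ≈ 0.357, SD ≈ 0.108; a Normal approximation gives roughly [0.250, 0.464].
Exact: lower = 0.252; upper = 0.463.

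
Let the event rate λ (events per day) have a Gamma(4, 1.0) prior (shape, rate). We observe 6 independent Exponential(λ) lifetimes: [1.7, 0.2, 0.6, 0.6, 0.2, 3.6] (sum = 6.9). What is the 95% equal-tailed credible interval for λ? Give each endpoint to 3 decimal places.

Posterior: Gamma(4+6, 1.0+6.9) = Gamma(10, 7.9) (shape, rate).
Equal-tailed 95% interval: Gamma(10, 7.9) quantiles at 0.025 and 0.975.
Posterior mean ≈ 1.266, SD ≈ 0.400; a Normal approximation gives roughly [0.481, 2.050].
Exact: lower = 0.607; upper = 2.163.

[0.607, 2.163]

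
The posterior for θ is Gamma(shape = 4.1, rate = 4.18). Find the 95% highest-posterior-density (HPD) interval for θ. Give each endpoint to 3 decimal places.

[0.182, 1.938]

The posterior is unimodal and skewed, so the HPD interval has equal density at both endpoints and is the shortest 95% interval.
Solving f(0.182) = f(1.938) with F(1.938) − F(0.182) = 0.95 gives [0.182, 1.938].
For comparison, the equal-tailed interval is [0.273, 2.133]; the HPD is narrower and shifted toward the mode.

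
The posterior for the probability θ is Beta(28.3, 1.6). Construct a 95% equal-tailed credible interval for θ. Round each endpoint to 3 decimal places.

[0.844, 0.995]

Posterior: Beta(28.3, 1.6).
Equal-tailed 95% interval: the 0.025 and 0.975 quantiles of Beta(28.3, 1.6).
Posterior mean ≈ 0.946, SD ≈ 0.040; a Normal approximation gives roughly [0.867, 1.026].
Exact: F⁻¹(0.025) = 0.844; F⁻¹(0.975) = 0.995.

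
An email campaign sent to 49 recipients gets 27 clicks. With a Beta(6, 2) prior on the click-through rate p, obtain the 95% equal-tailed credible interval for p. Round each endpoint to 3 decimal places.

Posterior: Beta(6+27, 2+22) = Beta(33, 24).
Equal-tailed 95% interval: the 0.025 and 0.975 quantiles of Beta(33, 24).
Posterior mean ≈ 0.579, SD ≈ 0.065; a Normal approximation gives roughly [0.452, 0.706].
Exact: F⁻¹(0.025) = 0.450; F⁻¹(0.975) = 0.703.

[0.450, 0.703]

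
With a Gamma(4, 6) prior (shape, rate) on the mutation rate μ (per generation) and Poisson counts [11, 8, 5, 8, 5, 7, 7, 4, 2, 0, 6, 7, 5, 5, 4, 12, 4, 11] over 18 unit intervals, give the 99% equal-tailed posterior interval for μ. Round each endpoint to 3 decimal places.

[3.719, 6.021]

Posterior: Gamma(4+111, 6+18) = Gamma(115, 24) (shape, rate).
Equal-tailed 99% interval: Gamma(115, 24) quantiles at 0.005 and 0.995.
Posterior mean ≈ 4.792, SD ≈ 0.447; a Normal approximation gives roughly [3.641, 5.943].
Exact: lower = 3.719; upper = 6.021.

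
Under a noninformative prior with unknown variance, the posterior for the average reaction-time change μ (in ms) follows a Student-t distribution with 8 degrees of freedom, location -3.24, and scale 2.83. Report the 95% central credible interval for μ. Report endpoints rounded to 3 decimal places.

[-9.766, 3.286]

The t_8 distribution is symmetric; the 95% interval is -3.24 ± t·2.83 with t_{0.975,8} = 2.306.
Half-width: 2.306 × 2.83 = 6.526.
-3.24 − 6.526 = -9.766; -3.24 + 6.526 = 3.286.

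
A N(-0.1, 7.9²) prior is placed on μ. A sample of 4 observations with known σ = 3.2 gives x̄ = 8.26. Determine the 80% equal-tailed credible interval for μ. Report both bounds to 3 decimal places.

Posterior precision = 1/7.9² + 4/3.2² = 0.0160 + 0.3906 = 0.4066, so posterior SD = 1.5682.
Posterior mean = (-0.1/7.9² + 4·8.26/3.2²) / 0.4066 = 7.9306.
Interval: 7.9306 ± 1.282 × 1.5682 → [5.921, 9.940].

[5.921, 9.940]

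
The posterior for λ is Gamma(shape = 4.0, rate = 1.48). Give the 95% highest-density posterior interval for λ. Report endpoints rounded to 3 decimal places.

[0.481, 5.370]

The posterior is unimodal and skewed, so the HPD interval has equal density at both endpoints and is the shortest 95% interval.
Solving f(0.481) = f(5.370) with F(5.370) − F(0.481) = 0.95 gives [0.481, 5.370].
For comparison, the equal-tailed interval is [0.736, 5.924]; the HPD is narrower and shifted toward the mode.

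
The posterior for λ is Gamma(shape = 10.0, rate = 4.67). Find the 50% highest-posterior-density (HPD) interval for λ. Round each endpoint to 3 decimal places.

The posterior is unimodal and skewed, so the HPD interval has equal density at both endpoints and is the shortest 50% interval.
Solving f(1.522) = f(2.398) with F(2.398) − F(1.522) = 0.50 gives [1.522, 2.398].
For comparison, the equal-tailed interval is [1.654, 2.551]; the HPD is narrower and shifted toward the mode.

[1.522, 2.398]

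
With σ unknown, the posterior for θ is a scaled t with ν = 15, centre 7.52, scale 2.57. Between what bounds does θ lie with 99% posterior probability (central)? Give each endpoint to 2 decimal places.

The t_15 distribution is symmetric; the 99% interval is 7.52 ± t·2.57 with t_{0.995,15} = 2.947.
Half-width: 2.947 × 2.57 = 7.57.
7.52 − 7.57 = -0.05; 7.52 + 7.57 = 15.09.

[-0.05, 15.09]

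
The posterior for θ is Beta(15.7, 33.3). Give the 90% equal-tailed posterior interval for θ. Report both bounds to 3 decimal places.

Posterior: Beta(15.7, 33.3).
Equal-tailed 90% interval: the 0.05 and 0.95 quantiles of Beta(15.7, 33.3).
Posterior mean ≈ 0.320, SD ≈ 0.066; a Normal approximation gives roughly [0.212, 0.429].
Exact: F⁻¹(0.05) = 0.216; F⁻¹(0.95) = 0.433.

[0.216, 0.433]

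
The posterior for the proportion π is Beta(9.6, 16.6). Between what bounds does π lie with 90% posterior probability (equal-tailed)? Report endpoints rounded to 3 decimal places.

Posterior: Beta(9.6, 16.6).
Equal-tailed 90% interval: the 0.05 and 0.95 quantiles of Beta(9.6, 16.6).
Posterior mean ≈ 0.366, SD ≈ 0.092; a Normal approximation gives roughly [0.214, 0.518].
Exact: F⁻¹(0.05) = 0.220; F⁻¹(0.95) = 0.524.

[0.220, 0.524]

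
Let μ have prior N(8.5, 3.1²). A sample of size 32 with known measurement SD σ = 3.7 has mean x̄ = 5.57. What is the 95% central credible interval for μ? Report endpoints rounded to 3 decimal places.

Posterior precision = 1/3.1² + 32/3.7² = 0.1041 + 2.3375 = 2.4415, so posterior SD = 0.6400.
Posterior mean = (8.5/3.1² + 32·5.57/3.7²) / 2.4415 = 5.6949.
Interval: 5.6949 ± 1.960 × 0.6400 → [4.441, 6.949].

[4.441, 6.949]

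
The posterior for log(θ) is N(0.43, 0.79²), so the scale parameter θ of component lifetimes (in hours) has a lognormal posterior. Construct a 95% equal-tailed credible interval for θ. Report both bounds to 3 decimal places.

[0.327, 7.231]

On the log scale the 95% interval is 0.43 ± 1.960 × 0.79 = [-1.1184, 1.9784].
Exponentiate: [e^-1.1184, e^1.9784] = [0.327, 7.231].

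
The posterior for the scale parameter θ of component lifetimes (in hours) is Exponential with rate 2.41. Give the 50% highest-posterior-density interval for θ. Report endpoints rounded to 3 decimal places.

The exponential density is strictly decreasing on [0, ∞), so the HPD interval is anchored at 0: [0, q] with P(θ ≤ q) = 0.50.
q = −ln(1 − 0.50) / 2.41 = 0.6931 / 2.41 = 0.288.

[0.000, 0.288]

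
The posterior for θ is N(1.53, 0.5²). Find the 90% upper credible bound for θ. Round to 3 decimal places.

Need U with P(θ ≤ U) = 0.90: U = 1.53 + z_{0.1}·0.5.
z = 1.282; U = 1.53 + 1.282 × 0.5 = 2.171.

2.171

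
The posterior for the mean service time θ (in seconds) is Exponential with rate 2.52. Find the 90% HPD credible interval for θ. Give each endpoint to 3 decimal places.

[0.000, 0.914]

The exponential density is strictly decreasing on [0, ∞), so the HPD interval is anchored at 0: [0, q] with P(θ ≤ q) = 0.90.
q = −ln(1 − 0.90) / 2.52 = 2.3026 / 2.52 = 0.914.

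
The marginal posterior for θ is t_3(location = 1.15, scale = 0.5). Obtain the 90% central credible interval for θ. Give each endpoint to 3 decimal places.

[-0.027, 2.327]

The t_3 distribution is symmetric; the 90% interval is 1.15 ± t·0.5 with t_{0.95,3} = 2.353.
Half-width: 2.353 × 0.5 = 1.177.
1.15 − 1.177 = -0.027; 1.15 + 1.177 = 2.327.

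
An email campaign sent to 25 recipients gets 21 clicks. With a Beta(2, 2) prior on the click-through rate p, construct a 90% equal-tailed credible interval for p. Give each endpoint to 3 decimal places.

Posterior: Beta(2+21, 2+4) = Beta(23, 6).
Equal-tailed 90% interval: the 0.05 and 0.95 quantiles of Beta(23, 6).
Posterior mean ≈ 0.793, SD ≈ 0.074; a Normal approximation gives roughly [0.671, 0.915].
Exact: F⁻¹(0.05) = 0.661; F⁻¹(0.95) = 0.902.

[0.661, 0.902]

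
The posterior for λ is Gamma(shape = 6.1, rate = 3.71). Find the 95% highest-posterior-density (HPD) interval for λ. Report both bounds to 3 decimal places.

[0.489, 2.967]

The posterior is unimodal and skewed, so the HPD interval has equal density at both endpoints and is the shortest 95% interval.
Solving f(0.489) = f(2.967) with F(2.967) − F(0.489) = 0.95 gives [0.489, 2.967].
For comparison, the equal-tailed interval is [0.610, 3.183]; the HPD is narrower and shifted toward the mode.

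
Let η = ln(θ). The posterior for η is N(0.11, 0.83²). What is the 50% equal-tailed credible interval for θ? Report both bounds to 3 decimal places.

[0.638, 1.954]

On the log scale the 50% interval is 0.11 ± 0.674 × 0.83 = [-0.4498, 0.6698].
Exponentiate: [e^-0.4498, e^0.6698] = [0.638, 1.954].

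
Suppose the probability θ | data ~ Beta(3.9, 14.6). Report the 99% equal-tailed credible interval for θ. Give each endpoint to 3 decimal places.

[0.039, 0.493]

Posterior: Beta(3.9, 14.6).
Equal-tailed 99% interval: the 0.005 and 0.995 quantiles of Beta(3.9, 14.6).
Posterior mean ≈ 0.211, SD ≈ 0.092; a Normal approximation gives roughly [-0.027, 0.449].
Exact: F⁻¹(0.005) = 0.039; F⁻¹(0.995) = 0.493.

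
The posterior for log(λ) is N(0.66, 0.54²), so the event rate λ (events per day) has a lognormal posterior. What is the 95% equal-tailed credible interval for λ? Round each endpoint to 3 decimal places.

On the log scale the 95% interval is 0.66 ± 1.960 × 0.54 = [-0.3984, 1.7184].
Exponentiate: [e^-0.3984, e^1.7184] = [0.671, 5.575].

[0.671, 5.575]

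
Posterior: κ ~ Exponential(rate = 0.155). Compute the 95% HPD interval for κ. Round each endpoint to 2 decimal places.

[0.00, 19.33]

The exponential density is strictly decreasing on [0, ∞), so the HPD interval is anchored at 0: [0, q] with P(κ ≤ q) = 0.95.
q = −ln(1 − 0.95) / 0.155 = 2.9957 / 0.155 = 19.33.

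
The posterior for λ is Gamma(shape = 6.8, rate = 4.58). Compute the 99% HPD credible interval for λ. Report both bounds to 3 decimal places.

The posterior is unimodal and skewed, so the HPD interval has equal density at both endpoints and is the shortest 99% interval.
Solving f(0.338) = f(3.175) with F(3.175) − F(0.338) = 0.99 gives [0.338, 3.175].
For comparison, the equal-tailed interval is [0.422, 3.354]; the HPD is narrower and shifted toward the mode.

[0.338, 3.175]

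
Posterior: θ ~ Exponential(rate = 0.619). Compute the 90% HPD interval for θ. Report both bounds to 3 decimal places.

[0.000, 3.720]

The exponential density is strictly decreasing on [0, ∞), so the HPD interval is anchored at 0: [0, q] with P(θ ≤ q) = 0.90.
q = −ln(1 − 0.90) / 0.619 = 2.3026 / 0.619 = 3.720.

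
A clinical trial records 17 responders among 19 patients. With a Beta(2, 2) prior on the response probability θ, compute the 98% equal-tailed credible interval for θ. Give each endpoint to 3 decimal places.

Posterior: Beta(2+17, 2+2) = Beta(19, 4).
Equal-tailed 98% interval: the 0.01 and 0.99 quantiles of Beta(19, 4).
Posterior mean ≈ 0.826, SD ≈ 0.077; a Normal approximation gives roughly [0.646, 1.006].
Exact: F⁻¹(0.01) = 0.611; F⁻¹(0.99) = 0.961.

[0.611, 0.961]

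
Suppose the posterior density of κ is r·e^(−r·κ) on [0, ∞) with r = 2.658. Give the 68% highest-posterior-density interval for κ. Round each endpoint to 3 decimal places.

[0.000, 0.429]

The exponential density is strictly decreasing on [0, ∞), so the HPD interval is anchored at 0: [0, q] with P(κ ≤ q) = 0.68.
q = −ln(1 − 0.68) / 2.658 = 1.1394 / 2.658 = 0.429.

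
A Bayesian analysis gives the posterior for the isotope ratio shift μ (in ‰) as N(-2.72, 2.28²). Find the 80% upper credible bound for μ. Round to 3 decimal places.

Need U with P(μ ≤ U) = 0.80: U = -2.72 + z_{0.2}·2.28.
z = 0.842; U = -2.72 + 0.842 × 2.28 = -0.801.

-0.801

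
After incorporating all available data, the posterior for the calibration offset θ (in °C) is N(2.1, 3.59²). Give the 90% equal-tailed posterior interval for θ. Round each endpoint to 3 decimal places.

The posterior is symmetric, so the 90% equal-tailed interval is θ = 2.1 ± z·3.59 with z = 1.645.
Half-width: 1.645 × 3.59 = 5.905.
2.1 − 5.905 = -3.805; 2.1 + 5.905 = 8.005.

[-3.805, 8.005]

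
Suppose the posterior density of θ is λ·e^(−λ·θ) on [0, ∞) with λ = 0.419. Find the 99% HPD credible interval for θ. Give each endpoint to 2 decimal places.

The exponential density is strictly decreasing on [0, ∞), so the HPD interval is anchored at 0: [0, q] with P(θ ≤ q) = 0.99.
q = −ln(1 − 0.99) / 0.419 = 4.6052 / 0.419 = 10.99.

[0.00, 10.99]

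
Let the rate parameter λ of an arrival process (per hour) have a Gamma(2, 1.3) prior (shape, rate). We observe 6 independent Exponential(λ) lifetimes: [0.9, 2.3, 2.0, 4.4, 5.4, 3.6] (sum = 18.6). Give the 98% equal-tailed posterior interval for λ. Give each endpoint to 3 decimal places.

Posterior: Gamma(2+6, 1.3+18.6) = Gamma(8, 19.9) (shape, rate).
Equal-tailed 98% interval: Gamma(8, 19.9) quantiles at 0.01 and 0.99.
Posterior mean ≈ 0.402, SD ≈ 0.142; a Normal approximation gives roughly [0.071, 0.733].
Exact: lower = 0.146; upper = 0.804.

[0.146, 0.804]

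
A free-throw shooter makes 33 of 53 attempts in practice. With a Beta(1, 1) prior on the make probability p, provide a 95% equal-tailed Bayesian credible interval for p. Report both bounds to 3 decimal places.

Posterior: Beta(1+33, 1+20) = Beta(34, 21).
Equal-tailed 95% interval: the 0.025 and 0.975 quantiles of Beta(34, 21).
Posterior mean ≈ 0.618, SD ≈ 0.065; a Normal approximation gives roughly [0.491, 0.745].
Exact: F⁻¹(0.025) = 0.487; F⁻¹(0.975) = 0.741.

[0.487, 0.741]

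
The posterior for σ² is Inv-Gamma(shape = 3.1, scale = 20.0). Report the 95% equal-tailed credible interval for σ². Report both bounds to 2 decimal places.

[2.71, 30.20]

Inverse-Gamma(3.1, 20.0) quantiles: F⁻¹(0.025) and F⁻¹(0.975).
Equivalently, 1/σ² ~ Gamma(3.1, rate = 20.0); invert its 0.975 and 0.025 quantiles.
Posterior mean ≈ 9.52, SD ≈ 9.08; a Normal approximation gives roughly [-8.27, 27.32].
Exact: lower = 2.71; upper = 30.20.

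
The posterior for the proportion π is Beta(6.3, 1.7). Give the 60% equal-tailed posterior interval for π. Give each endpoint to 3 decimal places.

Posterior: Beta(6.3, 1.7).
Equal-tailed 60% interval: the 0.2 and 0.8 quantiles of Beta(6.3, 1.7).
Posterior mean ≈ 0.787, SD ≈ 0.136; a Normal approximation gives roughly [0.673, 0.902].
Exact: F⁻¹(0.2) = 0.676; F⁻¹(0.8) = 0.910.

[0.676, 0.910]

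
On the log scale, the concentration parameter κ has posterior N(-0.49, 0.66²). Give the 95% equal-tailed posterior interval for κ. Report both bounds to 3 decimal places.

On the log scale the 95% interval is -0.49 ± 1.960 × 0.66 = [-1.7836, 0.8036].
Exponentiate: [e^-1.7836, e^0.8036] = [0.168, 2.234].

[0.168, 2.234]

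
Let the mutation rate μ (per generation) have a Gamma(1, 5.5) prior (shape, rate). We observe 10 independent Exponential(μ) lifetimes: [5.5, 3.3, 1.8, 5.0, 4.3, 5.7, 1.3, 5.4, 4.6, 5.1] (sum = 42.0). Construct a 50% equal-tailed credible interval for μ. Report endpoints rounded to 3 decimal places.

Posterior: Gamma(1+10, 5.5+42.0) = Gamma(11, 47.5) (shape, rate).
Equal-tailed 50% interval: Gamma(11, 47.5) quantiles at 0.25 and 0.75.
Posterior mean ≈ 0.232, SD ≈ 0.070; a Normal approximation gives roughly [0.184, 0.279].
Exact: lower = 0.181; upper = 0.274.

[0.181, 0.274]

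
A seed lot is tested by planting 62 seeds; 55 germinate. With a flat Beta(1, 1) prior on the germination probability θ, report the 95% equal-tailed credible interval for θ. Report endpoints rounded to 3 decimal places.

[0.784, 0.944]

Posterior: Beta(1+55, 1+7) = Beta(56, 8).
Equal-tailed 95% interval: the 0.025 and 0.975 quantiles of Beta(56, 8).
Posterior mean ≈ 0.875, SD ≈ 0.041; a Normal approximation gives roughly [0.795, 0.955].
Exact: F⁻¹(0.025) = 0.784; F⁻¹(0.975) = 0.944.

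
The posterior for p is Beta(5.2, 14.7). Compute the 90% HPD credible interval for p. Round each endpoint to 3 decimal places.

[0.104, 0.413]

The posterior is unimodal and skewed, so the HPD interval has equal density at both endpoints and is the shortest 90% interval.
Solving f(0.104) = f(0.413) with F(0.413) − F(0.104) = 0.90 gives [0.104, 0.413].
For comparison, the equal-tailed interval is [0.118, 0.433]; the HPD is narrower and shifted toward the mode.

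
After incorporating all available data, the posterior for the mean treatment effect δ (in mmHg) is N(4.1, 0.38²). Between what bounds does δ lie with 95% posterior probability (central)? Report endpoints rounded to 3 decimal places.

The posterior is symmetric, so the 95% equal-tailed interval is δ = 4.1 ± z·0.38 with z = 1.960.
Half-width: 1.960 × 0.38 = 0.745.
4.1 − 0.745 = 3.355; 4.1 + 0.745 = 4.845.

[3.355, 4.845]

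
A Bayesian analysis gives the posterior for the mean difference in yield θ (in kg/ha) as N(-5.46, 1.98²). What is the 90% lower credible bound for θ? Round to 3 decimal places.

-7.997

Need L with P(θ ≥ L) = 0.90: L = -5.46 − z_{0.1}·1.98.
z = 1.282; L = -5.46 − 1.282 × 1.98 = -7.997.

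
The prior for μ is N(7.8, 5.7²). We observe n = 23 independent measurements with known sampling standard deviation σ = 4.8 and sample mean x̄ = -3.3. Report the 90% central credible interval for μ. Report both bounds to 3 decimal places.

[-4.589, -1.347]

Posterior precision = 1/5.7² + 23/4.8² = 0.0308 + 0.9983 = 1.0290, so posterior SD = 0.9858.
Posterior mean = (7.8/5.7² + 23·-3.3/4.8²) / 1.0290 = -2.9680.
Interval: -2.9680 ± 1.645 × 0.9858 → [-4.589, -1.347].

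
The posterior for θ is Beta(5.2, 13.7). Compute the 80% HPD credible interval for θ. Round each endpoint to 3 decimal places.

[0.136, 0.391]

The posterior is unimodal and skewed, so the HPD interval has equal density at both endpoints and is the shortest 80% interval.
Solving f(0.136) = f(0.391) with F(0.391) − F(0.136) = 0.80 gives [0.136, 0.391].
For comparison, the equal-tailed interval is [0.151, 0.410]; the HPD is narrower and shifted toward the mode.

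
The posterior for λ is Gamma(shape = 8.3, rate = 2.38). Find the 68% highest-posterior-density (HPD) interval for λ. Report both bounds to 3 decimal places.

[2.062, 4.355]

The posterior is unimodal and skewed, so the HPD interval has equal density at both endpoints and is the shortest 68% interval.
Solving f(2.062) = f(4.355) with F(4.355) − F(2.062) = 0.68 gives [2.062, 4.355].
For comparison, the equal-tailed interval is [2.307, 4.666]; the HPD is narrower and shifted toward the mode.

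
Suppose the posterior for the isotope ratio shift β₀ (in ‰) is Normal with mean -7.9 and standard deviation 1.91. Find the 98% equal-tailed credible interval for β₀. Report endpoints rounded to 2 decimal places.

The posterior is symmetric, so the 98% equal-tailed interval is β₀ = -7.9 ± z·1.91 with z = 2.326.
Half-width: 2.326 × 1.91 = 4.44.
-7.9 − 4.44 = -12.34; -7.9 + 4.44 = -3.46.

[-12.34, -3.46]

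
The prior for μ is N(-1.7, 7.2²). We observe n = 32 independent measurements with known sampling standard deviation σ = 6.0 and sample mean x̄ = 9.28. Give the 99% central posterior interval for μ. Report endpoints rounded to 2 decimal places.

[6.34, 11.75]

Posterior precision = 1/7.2² + 32/6.0² = 0.0193 + 0.8889 = 0.9082, so posterior SD = 1.0493.
Posterior mean = (-1.7/7.2² + 32·9.28/6.0²) / 0.9082 = 9.0468.
Interval: 9.0468 ± 2.576 × 1.0493 → [6.34, 11.75].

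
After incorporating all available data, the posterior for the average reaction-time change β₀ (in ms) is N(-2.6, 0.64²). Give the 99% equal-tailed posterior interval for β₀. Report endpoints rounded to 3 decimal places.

The posterior is symmetric, so the 99% equal-tailed interval is β₀ = -2.6 ± z·0.64 with z = 2.576.
Half-width: 2.576 × 0.64 = 1.649.
-2.6 − 1.649 = -4.249; -2.6 + 1.649 = -0.951.

[-4.249, -0.951]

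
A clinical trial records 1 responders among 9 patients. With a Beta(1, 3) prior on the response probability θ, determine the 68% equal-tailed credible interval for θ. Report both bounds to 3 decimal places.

Posterior: Beta(1+1, 3+8) = Beta(2, 11).
Equal-tailed 68% interval: the 0.16 and 0.84 quantiles of Beta(2, 11).
Posterior mean ≈ 0.154, SD ≈ 0.096; a Normal approximation gives roughly [0.058, 0.250].
Exact: F⁻¹(0.16) = 0.060; F⁻¹(0.84) = 0.249.

[0.060, 0.249]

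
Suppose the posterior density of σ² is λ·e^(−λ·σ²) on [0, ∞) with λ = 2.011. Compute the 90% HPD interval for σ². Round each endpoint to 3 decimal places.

The exponential density is strictly decreasing on [0, ∞), so the HPD interval is anchored at 0: [0, q] with P(σ² ≤ q) = 0.90.
q = −ln(1 − 0.90) / 2.011 = 2.3026 / 2.011 = 1.145.

[0.000, 1.145]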